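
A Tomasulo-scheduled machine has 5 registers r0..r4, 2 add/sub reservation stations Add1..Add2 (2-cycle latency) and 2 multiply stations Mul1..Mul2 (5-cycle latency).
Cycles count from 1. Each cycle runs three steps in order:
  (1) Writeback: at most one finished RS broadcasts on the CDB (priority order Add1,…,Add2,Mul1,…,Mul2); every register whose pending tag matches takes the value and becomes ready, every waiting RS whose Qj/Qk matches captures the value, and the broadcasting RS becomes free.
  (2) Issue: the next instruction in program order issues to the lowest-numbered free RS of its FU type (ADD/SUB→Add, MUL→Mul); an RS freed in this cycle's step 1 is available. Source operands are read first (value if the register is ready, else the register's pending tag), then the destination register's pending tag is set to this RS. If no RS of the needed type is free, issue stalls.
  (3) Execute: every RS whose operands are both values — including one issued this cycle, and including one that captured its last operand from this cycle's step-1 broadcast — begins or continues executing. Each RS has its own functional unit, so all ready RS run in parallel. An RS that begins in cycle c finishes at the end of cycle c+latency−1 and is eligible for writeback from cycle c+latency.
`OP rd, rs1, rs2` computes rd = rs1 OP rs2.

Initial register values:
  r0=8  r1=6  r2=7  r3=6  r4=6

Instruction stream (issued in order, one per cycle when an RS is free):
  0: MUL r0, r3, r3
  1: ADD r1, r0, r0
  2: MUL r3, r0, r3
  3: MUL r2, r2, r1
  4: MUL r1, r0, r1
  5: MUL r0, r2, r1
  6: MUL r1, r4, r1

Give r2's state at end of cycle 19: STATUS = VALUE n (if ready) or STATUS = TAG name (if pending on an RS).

STATUS = VALUE 504

  c1: issue MUL r0<-Mul1  regs: r0:Mul1,r1:6,r2:7,r3:6,r4:6
  c2: issue ADD r1<-Add1  regs: r0:Mul1,r1:Add1,r2:7,r3:6,r4:6
  c3: issue MUL r3<-Mul2  regs: r0:Mul1,r1:Add1,r2:7,r3:Mul2,r4:6
  c4: stall  regs: r0:Mul1,r1:Add1,r2:7,r3:Mul2,r4:6
  c5: stall  regs: r0:Mul1,r1:Add1,r2:7,r3:Mul2,r4:6
  c6: CDB Mul1=36; issue MUL r2<-Mul1  regs: r0:36,r1:Add1,r2:Mul1,r3:Mul2,r4:6
  c7: stall  regs: r0:36,r1:Add1,r2:Mul1,r3:Mul2,r4:6
  c8: CDB Add1=72; stall  regs: r0:36,r1:72,r2:Mul1,r3:Mul2,r4:6
  c9: stall  regs: r0:36,r1:72,r2:Mul1,r3:Mul2,r4:6
  c10: stall  regs: r0:36,r1:72,r2:Mul1,r3:Mul2,r4:6
  c11: CDB Mul2=216; issue MUL r1<-Mul2  regs: r0:36,r1:Mul2,r2:Mul1,r3:216,r4:6
  c12: stall  regs: r0:36,r1:Mul2,r2:Mul1,r3:216,r4:6
  c13: CDB Mul1=504; issue MUL r0<-Mul1  regs: r0:Mul1,r1:Mul2,r2:504,r3:216,r4:6
  c14: stall  regs: r0:Mul1,r1:Mul2,r2:504,r3:216,r4:6
  c15: stall  regs: r0:Mul1,r1:Mul2,r2:504,r3:216,r4:6
  c16: CDB Mul2=2592; issue MUL r1<-Mul2  regs: r0:Mul1,r1:Mul2,r2:504,r3:216,r4:6
  c17: -  regs: r0:Mul1,r1:Mul2,r2:504,r3:216,r4:6
  c18: -  regs: r0:Mul1,r1:Mul2,r2:504,r3:216,r4:6
  c19: -  regs: r0:Mul1,r1:Mul2,r2:504,r3:216,r4:6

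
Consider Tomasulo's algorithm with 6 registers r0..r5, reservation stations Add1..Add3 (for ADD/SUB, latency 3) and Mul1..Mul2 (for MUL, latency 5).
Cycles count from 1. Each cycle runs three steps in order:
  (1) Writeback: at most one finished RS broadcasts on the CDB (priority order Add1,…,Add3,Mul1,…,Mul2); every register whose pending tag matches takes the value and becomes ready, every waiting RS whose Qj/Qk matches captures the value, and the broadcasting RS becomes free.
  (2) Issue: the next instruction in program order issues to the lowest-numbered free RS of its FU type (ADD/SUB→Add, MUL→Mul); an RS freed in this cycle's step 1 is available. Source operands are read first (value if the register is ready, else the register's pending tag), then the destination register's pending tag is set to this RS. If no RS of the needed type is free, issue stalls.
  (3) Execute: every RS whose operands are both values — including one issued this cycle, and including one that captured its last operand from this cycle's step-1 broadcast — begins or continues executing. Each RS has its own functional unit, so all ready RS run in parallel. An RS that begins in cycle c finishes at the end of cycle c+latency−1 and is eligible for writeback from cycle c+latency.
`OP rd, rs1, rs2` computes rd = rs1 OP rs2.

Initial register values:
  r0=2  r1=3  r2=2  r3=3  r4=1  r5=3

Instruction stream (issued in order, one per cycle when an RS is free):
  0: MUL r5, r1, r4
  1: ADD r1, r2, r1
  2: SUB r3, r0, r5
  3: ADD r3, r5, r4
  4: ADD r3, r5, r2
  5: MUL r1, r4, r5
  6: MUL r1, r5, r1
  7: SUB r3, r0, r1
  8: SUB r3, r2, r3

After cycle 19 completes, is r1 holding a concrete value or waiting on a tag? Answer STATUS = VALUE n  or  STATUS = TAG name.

c1: issue MUL r5<-Mul1 | r0:2,r1:3,r2:2,r3:3,r4:1,r5:Mul1
c2: issue ADD r1<-Add1 | r0:2,r1:Add1,r2:2,r3:3,r4:1,r5:Mul1
c3: issue SUB r3<-Add2 | r0:2,r1:Add1,r2:2,r3:Add2,r4:1,r5:Mul1
c4: issue ADD r3<-Add3 | r0:2,r1:Add1,r2:2,r3:Add3,r4:1,r5:Mul1
c5: CDB Add1=5; issue ADD r3<-Add1 | r0:2,r1:5,r2:2,r3:Add1,r4:1,r5:Mul1
c6: CDB Mul1=3; issue MUL r1<-Mul1 | r0:2,r1:Mul1,r2:2,r3:Add1,r4:1,r5:3
c7: issue MUL r1<-Mul2 | r0:2,r1:Mul2,r2:2,r3:Add1,r4:1,r5:3
c8: stall | r0:2,r1:Mul2,r2:2,r3:Add1,r4:1,r5:3
c9: CDB Add1=5; issue SUB r3<-Add1 | r0:2,r1:Mul2,r2:2,r3:Add1,r4:1,r5:3
c10: CDB Add2=-1; issue SUB r3<-Add2 | r0:2,r1:Mul2,r2:2,r3:Add2,r4:1,r5:3
c11: CDB Add3=4 | r0:2,r1:Mul2,r2:2,r3:Add2,r4:1,r5:3
c12: CDB Mul1=3 | r0:2,r1:Mul2,r2:2,r3:Add2,r4:1,r5:3
c13: - | r0:2,r1:Mul2,r2:2,r3:Add2,r4:1,r5:3
c14: - | r0:2,r1:Mul2,r2:2,r3:Add2,r4:1,r5:3
c15: - | r0:2,r1:Mul2,r2:2,r3:Add2,r4:1,r5:3
c16: - | r0:2,r1:Mul2,r2:2,r3:Add2,r4:1,r5:3
c17: CDB Mul2=9 | r0:2,r1:9,r2:2,r3:Add2,r4:1,r5:3
c18: - | r0:2,r1:9,r2:2,r3:Add2,r4:1,r5:3
c19: - | r0:2,r1:9,r2:2,r3:Add2,r4:1,r5:3

STATUS = VALUE 9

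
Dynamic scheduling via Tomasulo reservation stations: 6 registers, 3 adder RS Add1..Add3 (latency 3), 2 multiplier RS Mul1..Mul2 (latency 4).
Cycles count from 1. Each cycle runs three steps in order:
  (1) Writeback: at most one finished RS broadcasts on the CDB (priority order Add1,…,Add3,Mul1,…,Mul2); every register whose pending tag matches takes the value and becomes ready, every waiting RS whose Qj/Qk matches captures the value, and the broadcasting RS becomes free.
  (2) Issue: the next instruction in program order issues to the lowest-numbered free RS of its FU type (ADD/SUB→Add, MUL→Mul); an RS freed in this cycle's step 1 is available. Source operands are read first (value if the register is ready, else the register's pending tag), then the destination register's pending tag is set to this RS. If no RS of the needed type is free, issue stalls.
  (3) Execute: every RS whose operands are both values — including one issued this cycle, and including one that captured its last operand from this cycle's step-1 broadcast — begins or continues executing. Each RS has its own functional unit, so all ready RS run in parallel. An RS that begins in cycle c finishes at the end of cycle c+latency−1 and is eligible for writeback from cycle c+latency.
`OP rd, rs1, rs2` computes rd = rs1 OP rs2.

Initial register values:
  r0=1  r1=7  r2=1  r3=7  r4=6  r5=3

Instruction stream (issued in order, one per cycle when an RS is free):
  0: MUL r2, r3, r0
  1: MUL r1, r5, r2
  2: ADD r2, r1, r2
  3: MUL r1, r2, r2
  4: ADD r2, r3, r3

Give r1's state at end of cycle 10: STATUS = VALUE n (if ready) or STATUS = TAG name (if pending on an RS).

STATUS = TAG Mul1

  c1: issue MUL r2<-Mul1  regs: r0:1,r1:7,r2:Mul1,r3:7,r4:6,r5:3
  c2: issue MUL r1<-Mul2  regs: r0:1,r1:Mul2,r2:Mul1,r3:7,r4:6,r5:3
  c3: issue ADD r2<-Add1  regs: r0:1,r1:Mul2,r2:Add1,r3:7,r4:6,r5:3
  c4: stall  regs: r0:1,r1:Mul2,r2:Add1,r3:7,r4:6,r5:3
  c5: CDB Mul1=7; issue MUL r1<-Mul1  regs: r0:1,r1:Mul1,r2:Add1,r3:7,r4:6,r5:3
  c6: issue ADD r2<-Add2  regs: r0:1,r1:Mul1,r2:Add2,r3:7,r4:6,r5:3
  c7: -  regs: r0:1,r1:Mul1,r2:Add2,r3:7,r4:6,r5:3
  c8: -  regs: r0:1,r1:Mul1,r2:Add2,r3:7,r4:6,r5:3
  c9: CDB Add2=14  regs: r0:1,r1:Mul1,r2:14,r3:7,r4:6,r5:3
  c10: CDB Mul2=21  regs: r0:1,r1:Mul1,r2:14,r3:7,r4:6,r5:3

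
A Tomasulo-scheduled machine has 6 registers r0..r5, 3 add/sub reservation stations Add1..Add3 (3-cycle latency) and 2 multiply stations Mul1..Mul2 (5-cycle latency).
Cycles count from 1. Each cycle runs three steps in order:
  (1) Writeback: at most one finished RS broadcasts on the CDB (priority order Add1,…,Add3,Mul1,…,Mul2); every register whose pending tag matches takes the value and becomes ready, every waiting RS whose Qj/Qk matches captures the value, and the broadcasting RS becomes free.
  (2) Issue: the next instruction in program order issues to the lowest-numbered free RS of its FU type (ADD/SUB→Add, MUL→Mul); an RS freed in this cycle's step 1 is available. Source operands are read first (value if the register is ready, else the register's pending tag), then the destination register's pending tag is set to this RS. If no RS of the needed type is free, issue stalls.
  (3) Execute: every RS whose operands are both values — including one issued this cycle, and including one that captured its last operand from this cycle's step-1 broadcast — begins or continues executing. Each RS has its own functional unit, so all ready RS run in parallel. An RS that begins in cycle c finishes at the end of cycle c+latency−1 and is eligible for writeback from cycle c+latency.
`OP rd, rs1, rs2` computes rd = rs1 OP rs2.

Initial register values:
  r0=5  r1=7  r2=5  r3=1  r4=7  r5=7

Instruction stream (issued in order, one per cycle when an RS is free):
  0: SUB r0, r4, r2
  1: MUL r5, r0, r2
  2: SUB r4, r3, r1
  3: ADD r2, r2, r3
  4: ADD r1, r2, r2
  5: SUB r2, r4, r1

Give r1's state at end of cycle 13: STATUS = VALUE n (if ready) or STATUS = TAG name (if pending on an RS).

STATUS = VALUE 12

c1: issue SUB r0<-Add1 | r0:Add1,r1:7,r2:5,r3:1,r4:7,r5:7
c2: issue MUL r5<-Mul1 | r0:Add1,r1:7,r2:5,r3:1,r4:7,r5:Mul1
c3: issue SUB r4<-Add2 | r0:Add1,r1:7,r2:5,r3:1,r4:Add2,r5:Mul1
c4: CDB Add1=2; issue ADD r2<-Add1 | r0:2,r1:7,r2:Add1,r3:1,r4:Add2,r5:Mul1
c5: issue ADD r1<-Add3 | r0:2,r1:Add3,r2:Add1,r3:1,r4:Add2,r5:Mul1
c6: CDB Add2=-6; issue SUB r2<-Add2 | r0:2,r1:Add3,r2:Add2,r3:1,r4:-6,r5:Mul1
c7: CDB Add1=6 | r0:2,r1:Add3,r2:Add2,r3:1,r4:-6,r5:Mul1
c8: - | r0:2,r1:Add3,r2:Add2,r3:1,r4:-6,r5:Mul1
c9: CDB Mul1=10 | r0:2,r1:Add3,r2:Add2,r3:1,r4:-6,r5:10
c10: CDB Add3=12 | r0:2,r1:12,r2:Add2,r3:1,r4:-6,r5:10
c11: - | r0:2,r1:12,r2:Add2,r3:1,r4:-6,r5:10
c12: - | r0:2,r1:12,r2:Add2,r3:1,r4:-6,r5:10
c13: CDB Add2=-18 | r0:2,r1:12,r2:-18,r3:1,r4:-6,r5:10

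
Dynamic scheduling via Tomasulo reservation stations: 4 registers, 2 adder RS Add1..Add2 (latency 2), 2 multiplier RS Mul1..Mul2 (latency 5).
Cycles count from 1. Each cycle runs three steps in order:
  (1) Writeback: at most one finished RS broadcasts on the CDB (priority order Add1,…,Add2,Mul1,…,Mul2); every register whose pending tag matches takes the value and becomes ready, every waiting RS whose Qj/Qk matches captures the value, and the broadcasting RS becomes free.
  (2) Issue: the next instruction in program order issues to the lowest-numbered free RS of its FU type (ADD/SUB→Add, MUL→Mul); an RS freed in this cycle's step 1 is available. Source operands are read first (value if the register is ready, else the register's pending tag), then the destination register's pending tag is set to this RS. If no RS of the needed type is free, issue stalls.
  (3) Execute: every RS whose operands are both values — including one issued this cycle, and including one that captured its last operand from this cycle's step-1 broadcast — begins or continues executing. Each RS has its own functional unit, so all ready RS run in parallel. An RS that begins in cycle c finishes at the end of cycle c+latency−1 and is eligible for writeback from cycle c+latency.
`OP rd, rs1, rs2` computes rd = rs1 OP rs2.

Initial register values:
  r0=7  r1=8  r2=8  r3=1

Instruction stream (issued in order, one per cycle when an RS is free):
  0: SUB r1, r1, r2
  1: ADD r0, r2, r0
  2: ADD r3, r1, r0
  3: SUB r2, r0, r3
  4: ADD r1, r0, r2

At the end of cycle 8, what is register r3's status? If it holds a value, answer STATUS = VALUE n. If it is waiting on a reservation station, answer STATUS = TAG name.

  c1: issue SUB r1<-Add1  regs: r0:7,r1:Add1,r2:8,r3:1
  c2: issue ADD r0<-Add2  regs: r0:Add2,r1:Add1,r2:8,r3:1
  c3: CDB Add1=0; issue ADD r3<-Add1  regs: r0:Add2,r1:0,r2:8,r3:Add1
  c4: CDB Add2=15; issue SUB r2<-Add2  regs: r0:15,r1:0,r2:Add2,r3:Add1
  c5: stall  regs: r0:15,r1:0,r2:Add2,r3:Add1
  c6: CDB Add1=15; issue ADD r1<-Add1  regs: r0:15,r1:Add1,r2:Add2,r3:15
  c7: -  regs: r0:15,r1:Add1,r2:Add2,r3:15
  c8: CDB Add2=0  regs: r0:15,r1:Add1,r2:0,r3:15

STATUS = VALUE 15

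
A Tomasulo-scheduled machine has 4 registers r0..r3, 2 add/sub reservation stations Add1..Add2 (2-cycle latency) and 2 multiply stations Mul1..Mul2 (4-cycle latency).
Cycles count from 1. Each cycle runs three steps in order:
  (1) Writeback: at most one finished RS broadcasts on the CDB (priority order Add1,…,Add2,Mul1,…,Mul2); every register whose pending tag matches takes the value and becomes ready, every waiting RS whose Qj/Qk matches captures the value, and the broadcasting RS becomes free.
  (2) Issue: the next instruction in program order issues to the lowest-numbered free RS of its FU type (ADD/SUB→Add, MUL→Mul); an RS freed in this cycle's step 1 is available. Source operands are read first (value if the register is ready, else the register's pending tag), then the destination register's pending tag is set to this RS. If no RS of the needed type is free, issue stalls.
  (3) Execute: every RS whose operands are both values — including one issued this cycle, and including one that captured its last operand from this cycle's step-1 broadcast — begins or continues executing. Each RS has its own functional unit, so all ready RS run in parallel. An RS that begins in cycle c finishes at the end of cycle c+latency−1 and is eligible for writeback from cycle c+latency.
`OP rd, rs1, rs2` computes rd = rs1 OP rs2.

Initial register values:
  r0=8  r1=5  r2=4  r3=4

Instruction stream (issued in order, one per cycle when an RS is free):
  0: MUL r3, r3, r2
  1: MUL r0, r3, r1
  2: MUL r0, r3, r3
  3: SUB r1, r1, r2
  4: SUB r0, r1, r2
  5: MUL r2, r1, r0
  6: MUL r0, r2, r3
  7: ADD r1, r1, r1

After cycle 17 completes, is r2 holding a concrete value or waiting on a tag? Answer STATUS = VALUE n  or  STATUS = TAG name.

STATUS = VALUE -3

  c1: issue MUL r3<-Mul1  regs: r0:8,r1:5,r2:4,r3:Mul1
  c2: issue MUL r0<-Mul2  regs: r0:Mul2,r1:5,r2:4,r3:Mul1
  c3: stall  regs: r0:Mul2,r1:5,r2:4,r3:Mul1
  c4: stall  regs: r0:Mul2,r1:5,r2:4,r3:Mul1
  c5: CDB Mul1=16; issue MUL r0<-Mul1  regs: r0:Mul1,r1:5,r2:4,r3:16
  c6: issue SUB r1<-Add1  regs: r0:Mul1,r1:Add1,r2:4,r3:16
  c7: issue SUB r0<-Add2  regs: r0:Add2,r1:Add1,r2:4,r3:16
  c8: CDB Add1=1; stall  regs: r0:Add2,r1:1,r2:4,r3:16
  c9: CDB Mul1=256; issue MUL r2<-Mul1  regs: r0:Add2,r1:1,r2:Mul1,r3:16
  c10: CDB Add2=-3; stall  regs: r0:-3,r1:1,r2:Mul1,r3:16
  c11: CDB Mul2=80; issue MUL r0<-Mul2  regs: r0:Mul2,r1:1,r2:Mul1,r3:16
  c12: issue ADD r1<-Add1  regs: r0:Mul2,r1:Add1,r2:Mul1,r3:16
  c13: -  regs: r0:Mul2,r1:Add1,r2:Mul1,r3:16
  c14: CDB Add1=2  regs: r0:Mul2,r1:2,r2:Mul1,r3:16
  c15: CDB Mul1=-3  regs: r0:Mul2,r1:2,r2:-3,r3:16
  c16: -  regs: r0:Mul2,r1:2,r2:-3,r3:16
  c17: -  regs: r0:Mul2,r1:2,r2:-3,r3:16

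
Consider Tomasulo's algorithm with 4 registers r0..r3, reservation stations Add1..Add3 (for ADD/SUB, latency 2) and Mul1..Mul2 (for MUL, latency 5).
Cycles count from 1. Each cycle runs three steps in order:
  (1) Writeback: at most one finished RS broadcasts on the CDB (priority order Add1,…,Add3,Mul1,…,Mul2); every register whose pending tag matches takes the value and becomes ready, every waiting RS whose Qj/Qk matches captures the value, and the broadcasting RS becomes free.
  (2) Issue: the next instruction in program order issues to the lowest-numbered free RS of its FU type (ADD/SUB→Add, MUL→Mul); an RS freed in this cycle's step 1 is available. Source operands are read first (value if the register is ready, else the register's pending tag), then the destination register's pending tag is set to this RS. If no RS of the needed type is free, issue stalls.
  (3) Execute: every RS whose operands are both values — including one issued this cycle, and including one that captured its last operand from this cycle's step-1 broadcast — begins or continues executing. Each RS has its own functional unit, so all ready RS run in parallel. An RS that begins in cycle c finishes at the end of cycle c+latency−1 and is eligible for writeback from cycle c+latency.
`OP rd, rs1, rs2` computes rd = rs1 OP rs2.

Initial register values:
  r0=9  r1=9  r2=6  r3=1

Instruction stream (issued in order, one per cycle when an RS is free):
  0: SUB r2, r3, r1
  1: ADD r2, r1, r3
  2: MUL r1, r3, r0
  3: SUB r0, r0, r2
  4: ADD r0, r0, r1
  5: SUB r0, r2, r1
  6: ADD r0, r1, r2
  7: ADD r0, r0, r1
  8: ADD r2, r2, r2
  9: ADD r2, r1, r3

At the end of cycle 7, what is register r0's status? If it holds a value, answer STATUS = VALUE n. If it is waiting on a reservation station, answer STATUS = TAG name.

STATUS = TAG Add3

  c1: issue SUB r2<-Add1  regs: r0:9,r1:9,r2:Add1,r3:1
  c2: issue ADD r2<-Add2  regs: r0:9,r1:9,r2:Add2,r3:1
  c3: CDB Add1=-8; issue MUL r1<-Mul1  regs: r0:9,r1:Mul1,r2:Add2,r3:1
  c4: CDB Add2=10; issue SUB r0<-Add1  regs: r0:Add1,r1:Mul1,r2:10,r3:1
  c5: issue ADD r0<-Add2  regs: r0:Add2,r1:Mul1,r2:10,r3:1
  c6: CDB Add1=-1; issue SUB r0<-Add1  regs: r0:Add1,r1:Mul1,r2:10,r3:1
  c7: issue ADD r0<-Add3  regs: r0:Add3,r1:Mul1,r2:10,r3:1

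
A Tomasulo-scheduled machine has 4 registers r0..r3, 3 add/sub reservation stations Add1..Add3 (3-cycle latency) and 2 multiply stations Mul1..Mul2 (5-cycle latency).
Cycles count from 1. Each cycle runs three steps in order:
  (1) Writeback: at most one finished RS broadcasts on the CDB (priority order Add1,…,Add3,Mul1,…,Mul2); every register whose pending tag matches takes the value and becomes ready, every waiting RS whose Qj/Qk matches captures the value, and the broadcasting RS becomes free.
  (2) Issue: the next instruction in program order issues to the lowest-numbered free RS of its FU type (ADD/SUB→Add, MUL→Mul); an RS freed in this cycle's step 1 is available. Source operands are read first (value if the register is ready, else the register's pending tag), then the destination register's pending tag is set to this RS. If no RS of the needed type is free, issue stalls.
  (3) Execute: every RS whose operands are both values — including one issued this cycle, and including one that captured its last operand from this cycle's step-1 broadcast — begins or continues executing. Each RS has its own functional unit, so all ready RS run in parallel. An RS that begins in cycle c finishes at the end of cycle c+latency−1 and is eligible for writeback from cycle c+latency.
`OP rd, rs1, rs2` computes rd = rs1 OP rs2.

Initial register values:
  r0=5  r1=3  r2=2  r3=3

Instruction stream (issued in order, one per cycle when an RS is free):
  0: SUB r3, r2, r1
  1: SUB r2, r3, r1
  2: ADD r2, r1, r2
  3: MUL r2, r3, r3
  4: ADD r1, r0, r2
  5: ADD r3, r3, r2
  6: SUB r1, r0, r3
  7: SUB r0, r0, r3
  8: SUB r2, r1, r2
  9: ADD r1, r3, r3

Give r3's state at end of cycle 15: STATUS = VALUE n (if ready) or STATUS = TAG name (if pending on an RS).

STATUS = VALUE 0

c1: issue SUB r3<-Add1 | r0:5,r1:3,r2:2,r3:Add1
c2: issue SUB r2<-Add2 | r0:5,r1:3,r2:Add2,r3:Add1
c3: issue ADD r2<-Add3 | r0:5,r1:3,r2:Add3,r3:Add1
c4: CDB Add1=-1; issue MUL r2<-Mul1 | r0:5,r1:3,r2:Mul1,r3:-1
c5: issue ADD r1<-Add1 | r0:5,r1:Add1,r2:Mul1,r3:-1
c6: stall | r0:5,r1:Add1,r2:Mul1,r3:-1
c7: CDB Add2=-4; issue ADD r3<-Add2 | r0:5,r1:Add1,r2:Mul1,r3:Add2
c8: stall | r0:5,r1:Add1,r2:Mul1,r3:Add2
c9: CDB Mul1=1; stall | r0:5,r1:Add1,r2:1,r3:Add2
c10: CDB Add3=-1; issue SUB r1<-Add3 | r0:5,r1:Add3,r2:1,r3:Add2
c11: stall | r0:5,r1:Add3,r2:1,r3:Add2
c12: CDB Add1=6; issue SUB r0<-Add1 | r0:Add1,r1:Add3,r2:1,r3:Add2
c13: CDB Add2=0; issue SUB r2<-Add2 | r0:Add1,r1:Add3,r2:Add2,r3:0
c14: stall | r0:Add1,r1:Add3,r2:Add2,r3:0
c15: stall | r0:Add1,r1:Add3,r2:Add2,r3:0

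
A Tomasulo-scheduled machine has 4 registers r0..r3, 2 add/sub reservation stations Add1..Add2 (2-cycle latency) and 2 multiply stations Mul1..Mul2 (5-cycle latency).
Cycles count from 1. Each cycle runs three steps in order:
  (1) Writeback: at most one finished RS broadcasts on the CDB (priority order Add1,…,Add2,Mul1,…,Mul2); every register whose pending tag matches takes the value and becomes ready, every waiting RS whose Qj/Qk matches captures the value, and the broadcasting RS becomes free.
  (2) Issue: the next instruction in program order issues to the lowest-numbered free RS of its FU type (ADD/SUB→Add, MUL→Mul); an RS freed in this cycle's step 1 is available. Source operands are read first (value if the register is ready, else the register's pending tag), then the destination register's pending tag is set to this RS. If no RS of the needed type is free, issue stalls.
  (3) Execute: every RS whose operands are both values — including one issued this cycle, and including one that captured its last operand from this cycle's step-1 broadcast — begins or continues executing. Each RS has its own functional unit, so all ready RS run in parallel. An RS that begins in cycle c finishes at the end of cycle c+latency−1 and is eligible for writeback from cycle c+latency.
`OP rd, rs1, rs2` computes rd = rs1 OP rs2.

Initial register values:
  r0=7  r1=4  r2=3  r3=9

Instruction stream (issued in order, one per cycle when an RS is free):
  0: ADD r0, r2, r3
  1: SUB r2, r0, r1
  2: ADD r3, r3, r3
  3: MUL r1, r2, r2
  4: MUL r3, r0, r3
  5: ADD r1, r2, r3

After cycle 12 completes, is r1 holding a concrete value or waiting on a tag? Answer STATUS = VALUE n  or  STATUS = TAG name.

  c1: issue ADD r0<-Add1  regs: r0:Add1,r1:4,r2:3,r3:9
  c2: issue SUB r2<-Add2  regs: r0:Add1,r1:4,r2:Add2,r3:9
  c3: CDB Add1=12; issue ADD r3<-Add1  regs: r0:12,r1:4,r2:Add2,r3:Add1
  c4: issue MUL r1<-Mul1  regs: r0:12,r1:Mul1,r2:Add2,r3:Add1
  c5: CDB Add1=18; issue MUL r3<-Mul2  regs: r0:12,r1:Mul1,r2:Add2,r3:Mul2
  c6: CDB Add2=8; issue ADD r1<-Add1  regs: r0:12,r1:Add1,r2:8,r3:Mul2
  c7: -  regs: r0:12,r1:Add1,r2:8,r3:Mul2
  c8: -  regs: r0:12,r1:Add1,r2:8,r3:Mul2
  c9: -  regs: r0:12,r1:Add1,r2:8,r3:Mul2
  c10: CDB Mul2=216  regs: r0:12,r1:Add1,r2:8,r3:216
  c11: CDB Mul1=64  regs: r0:12,r1:Add1,r2:8,r3:216
  c12: CDB Add1=224  regs: r0:12,r1:224,r2:8,r3:216

STATUS = VALUE 224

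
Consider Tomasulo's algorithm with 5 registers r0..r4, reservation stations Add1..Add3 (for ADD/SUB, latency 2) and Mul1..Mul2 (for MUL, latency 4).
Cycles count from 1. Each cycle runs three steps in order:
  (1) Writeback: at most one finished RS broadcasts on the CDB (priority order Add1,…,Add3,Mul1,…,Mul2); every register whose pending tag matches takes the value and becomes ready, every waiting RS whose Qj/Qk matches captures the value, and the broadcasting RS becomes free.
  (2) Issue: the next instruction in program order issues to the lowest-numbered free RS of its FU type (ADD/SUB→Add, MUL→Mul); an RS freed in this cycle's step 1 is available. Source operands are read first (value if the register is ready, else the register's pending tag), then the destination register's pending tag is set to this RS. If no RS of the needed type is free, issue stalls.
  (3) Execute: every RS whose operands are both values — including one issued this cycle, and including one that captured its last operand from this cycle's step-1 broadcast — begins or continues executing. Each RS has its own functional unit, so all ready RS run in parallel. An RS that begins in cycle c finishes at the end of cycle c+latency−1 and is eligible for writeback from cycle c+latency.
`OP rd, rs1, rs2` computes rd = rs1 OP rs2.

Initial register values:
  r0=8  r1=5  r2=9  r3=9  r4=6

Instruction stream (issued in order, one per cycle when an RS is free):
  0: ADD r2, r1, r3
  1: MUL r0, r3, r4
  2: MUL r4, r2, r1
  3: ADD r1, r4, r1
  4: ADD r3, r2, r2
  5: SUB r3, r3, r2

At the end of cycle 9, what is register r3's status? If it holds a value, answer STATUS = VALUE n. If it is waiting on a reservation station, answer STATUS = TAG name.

  c1: issue ADD r2<-Add1  regs: r0:8,r1:5,r2:Add1,r3:9,r4:6
  c2: issue MUL r0<-Mul1  regs: r0:Mul1,r1:5,r2:Add1,r3:9,r4:6
  c3: CDB Add1=14; issue MUL r4<-Mul2  regs: r0:Mul1,r1:5,r2:14,r3:9,r4:Mul2
  c4: issue ADD r1<-Add1  regs: r0:Mul1,r1:Add1,r2:14,r3:9,r4:Mul2
  c5: issue ADD r3<-Add2  regs: r0:Mul1,r1:Add1,r2:14,r3:Add2,r4:Mul2
  c6: CDB Mul1=54; issue SUB r3<-Add3  regs: r0:54,r1:Add1,r2:14,r3:Add3,r4:Mul2
  c7: CDB Add2=28  regs: r0:54,r1:Add1,r2:14,r3:Add3,r4:Mul2
  c8: CDB Mul2=70  regs: r0:54,r1:Add1,r2:14,r3:Add3,r4:70
  c9: CDB Add3=14  regs: r0:54,r1:Add1,r2:14,r3:14,r4:70

STATUS = VALUE 14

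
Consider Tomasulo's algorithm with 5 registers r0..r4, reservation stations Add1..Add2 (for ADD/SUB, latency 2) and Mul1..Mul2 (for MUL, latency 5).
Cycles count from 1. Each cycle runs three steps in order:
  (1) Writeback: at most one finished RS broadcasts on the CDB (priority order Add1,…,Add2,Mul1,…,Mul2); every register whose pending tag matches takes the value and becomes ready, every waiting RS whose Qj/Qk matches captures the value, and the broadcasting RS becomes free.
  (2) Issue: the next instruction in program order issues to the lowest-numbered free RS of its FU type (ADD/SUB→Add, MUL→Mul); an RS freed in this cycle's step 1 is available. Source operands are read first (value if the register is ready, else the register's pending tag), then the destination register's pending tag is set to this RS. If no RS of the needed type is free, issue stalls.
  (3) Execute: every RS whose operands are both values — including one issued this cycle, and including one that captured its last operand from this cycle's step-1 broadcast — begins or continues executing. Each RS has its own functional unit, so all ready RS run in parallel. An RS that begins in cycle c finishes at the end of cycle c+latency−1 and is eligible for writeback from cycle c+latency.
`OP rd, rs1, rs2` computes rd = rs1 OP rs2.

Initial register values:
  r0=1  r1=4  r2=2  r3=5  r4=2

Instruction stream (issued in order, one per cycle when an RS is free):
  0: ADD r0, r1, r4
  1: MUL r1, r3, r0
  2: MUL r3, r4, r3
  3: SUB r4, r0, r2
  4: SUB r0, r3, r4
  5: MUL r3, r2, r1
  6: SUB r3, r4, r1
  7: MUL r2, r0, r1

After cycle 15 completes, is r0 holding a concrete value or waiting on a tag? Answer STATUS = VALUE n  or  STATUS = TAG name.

c1: issue ADD r0<-Add1 | r0:Add1,r1:4,r2:2,r3:5,r4:2
c2: issue MUL r1<-Mul1 | r0:Add1,r1:Mul1,r2:2,r3:5,r4:2
c3: CDB Add1=6; issue MUL r3<-Mul2 | r0:6,r1:Mul1,r2:2,r3:Mul2,r4:2
c4: issue SUB r4<-Add1 | r0:6,r1:Mul1,r2:2,r3:Mul2,r4:Add1
c5: issue SUB r0<-Add2 | r0:Add2,r1:Mul1,r2:2,r3:Mul2,r4:Add1
c6: CDB Add1=4; stall | r0:Add2,r1:Mul1,r2:2,r3:Mul2,r4:4
c7: stall | r0:Add2,r1:Mul1,r2:2,r3:Mul2,r4:4
c8: CDB Mul1=30; issue MUL r3<-Mul1 | r0:Add2,r1:30,r2:2,r3:Mul1,r4:4
c9: CDB Mul2=10; issue SUB r3<-Add1 | r0:Add2,r1:30,r2:2,r3:Add1,r4:4
c10: issue MUL r2<-Mul2 | r0:Add2,r1:30,r2:Mul2,r3:Add1,r4:4
c11: CDB Add1=-26 | r0:Add2,r1:30,r2:Mul2,r3:-26,r4:4
c12: CDB Add2=6 | r0:6,r1:30,r2:Mul2,r3:-26,r4:4
c13: CDB Mul1=60 | r0:6,r1:30,r2:Mul2,r3:-26,r4:4
c14: - | r0:6,r1:30,r2:Mul2,r3:-26,r4:4
c15: - | r0:6,r1:30,r2:Mul2,r3:-26,r4:4

STATUS = VALUE 6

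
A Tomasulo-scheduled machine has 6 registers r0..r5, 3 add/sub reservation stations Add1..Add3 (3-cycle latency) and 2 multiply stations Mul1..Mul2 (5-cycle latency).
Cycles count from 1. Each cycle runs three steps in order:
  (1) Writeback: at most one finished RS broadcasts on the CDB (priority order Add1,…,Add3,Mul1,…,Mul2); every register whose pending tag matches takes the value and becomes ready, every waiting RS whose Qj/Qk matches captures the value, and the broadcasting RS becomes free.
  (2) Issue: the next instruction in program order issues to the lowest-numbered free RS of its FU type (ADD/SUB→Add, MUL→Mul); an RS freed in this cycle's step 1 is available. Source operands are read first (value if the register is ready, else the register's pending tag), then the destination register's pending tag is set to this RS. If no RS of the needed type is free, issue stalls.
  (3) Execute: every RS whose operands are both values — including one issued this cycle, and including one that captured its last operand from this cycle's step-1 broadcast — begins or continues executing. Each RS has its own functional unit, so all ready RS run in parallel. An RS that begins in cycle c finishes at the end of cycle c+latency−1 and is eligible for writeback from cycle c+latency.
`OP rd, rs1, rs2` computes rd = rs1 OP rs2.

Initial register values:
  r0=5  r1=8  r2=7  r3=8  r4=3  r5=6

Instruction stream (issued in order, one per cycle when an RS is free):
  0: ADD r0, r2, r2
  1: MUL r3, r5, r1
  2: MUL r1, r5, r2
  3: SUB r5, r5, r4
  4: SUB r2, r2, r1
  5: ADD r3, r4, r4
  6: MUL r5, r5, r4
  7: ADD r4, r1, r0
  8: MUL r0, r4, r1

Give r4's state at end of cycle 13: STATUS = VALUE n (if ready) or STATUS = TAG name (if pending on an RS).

STATUS = VALUE 56

cycle 1: issue ADD r0<-Add1 // r0:Add1,r1:8,r2:7,r3:8,r4:3,r5:6
cycle 2: issue MUL r3<-Mul1 // r0:Add1,r1:8,r2:7,r3:Mul1,r4:3,r5:6
cycle 3: issue MUL r1<-Mul2 // r0:Add1,r1:Mul2,r2:7,r3:Mul1,r4:3,r5:6
cycle 4: CDB Add1=14; issue SUB r5<-Add1 // r0:14,r1:Mul2,r2:7,r3:Mul1,r4:3,r5:Add1
cycle 5: issue SUB r2<-Add2 // r0:14,r1:Mul2,r2:Add2,r3:Mul1,r4:3,r5:Add1
cycle 6: issue ADD r3<-Add3 // r0:14,r1:Mul2,r2:Add2,r3:Add3,r4:3,r5:Add1
cycle 7: CDB Add1=3; stall // r0:14,r1:Mul2,r2:Add2,r3:Add3,r4:3,r5:3
cycle 8: CDB Mul1=48; issue MUL r5<-Mul1 // r0:14,r1:Mul2,r2:Add2,r3:Add3,r4:3,r5:Mul1
cycle 9: CDB Add3=6; issue ADD r4<-Add1 // r0:14,r1:Mul2,r2:Add2,r3:6,r4:Add1,r5:Mul1
cycle 10: CDB Mul2=42; issue MUL r0<-Mul2 // r0:Mul2,r1:42,r2:Add2,r3:6,r4:Add1,r5:Mul1
cycle 11: - // r0:Mul2,r1:42,r2:Add2,r3:6,r4:Add1,r5:Mul1
cycle 12: - // r0:Mul2,r1:42,r2:Add2,r3:6,r4:Add1,r5:Mul1
cycle 13: CDB Add1=56 // r0:Mul2,r1:42,r2:Add2,r3:6,r4:56,r5:Mul1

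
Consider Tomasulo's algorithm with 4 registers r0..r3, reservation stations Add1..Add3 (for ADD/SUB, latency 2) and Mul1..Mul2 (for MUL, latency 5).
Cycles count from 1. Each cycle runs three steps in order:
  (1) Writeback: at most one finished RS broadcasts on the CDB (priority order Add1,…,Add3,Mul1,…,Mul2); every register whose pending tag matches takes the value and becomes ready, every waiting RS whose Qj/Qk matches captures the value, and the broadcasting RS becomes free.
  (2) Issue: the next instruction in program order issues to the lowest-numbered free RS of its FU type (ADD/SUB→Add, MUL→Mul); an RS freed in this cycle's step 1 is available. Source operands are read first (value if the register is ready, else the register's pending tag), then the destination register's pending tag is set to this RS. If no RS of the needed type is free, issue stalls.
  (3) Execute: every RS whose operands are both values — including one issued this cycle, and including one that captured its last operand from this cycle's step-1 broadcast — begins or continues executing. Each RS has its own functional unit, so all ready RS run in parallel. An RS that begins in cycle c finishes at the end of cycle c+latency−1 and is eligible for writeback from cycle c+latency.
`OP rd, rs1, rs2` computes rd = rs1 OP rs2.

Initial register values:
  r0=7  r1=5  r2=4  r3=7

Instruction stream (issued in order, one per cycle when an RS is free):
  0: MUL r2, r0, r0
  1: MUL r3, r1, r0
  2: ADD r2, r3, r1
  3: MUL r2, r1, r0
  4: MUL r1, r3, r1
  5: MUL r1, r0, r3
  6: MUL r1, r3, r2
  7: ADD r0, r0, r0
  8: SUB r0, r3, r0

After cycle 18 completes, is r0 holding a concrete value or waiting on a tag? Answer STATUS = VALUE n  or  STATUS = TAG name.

c1: issue MUL r2<-Mul1 | r0:7,r1:5,r2:Mul1,r3:7
c2: issue MUL r3<-Mul2 | r0:7,r1:5,r2:Mul1,r3:Mul2
c3: issue ADD r2<-Add1 | r0:7,r1:5,r2:Add1,r3:Mul2
c4: stall | r0:7,r1:5,r2:Add1,r3:Mul2
c5: stall | r0:7,r1:5,r2:Add1,r3:Mul2
c6: CDB Mul1=49; issue MUL r2<-Mul1 | r0:7,r1:5,r2:Mul1,r3:Mul2
c7: CDB Mul2=35; issue MUL r1<-Mul2 | r0:7,r1:Mul2,r2:Mul1,r3:35
c8: stall | r0:7,r1:Mul2,r2:Mul1,r3:35
c9: CDB Add1=40; stall | r0:7,r1:Mul2,r2:Mul1,r3:35
c10: stall | r0:7,r1:Mul2,r2:Mul1,r3:35
c11: CDB Mul1=35; issue MUL r1<-Mul1 | r0:7,r1:Mul1,r2:35,r3:35
c12: CDB Mul2=175; issue MUL r1<-Mul2 | r0:7,r1:Mul2,r2:35,r3:35
c13: issue ADD r0<-Add1 | r0:Add1,r1:Mul2,r2:35,r3:35
c14: issue SUB r0<-Add2 | r0:Add2,r1:Mul2,r2:35,r3:35
c15: CDB Add1=14 | r0:Add2,r1:Mul2,r2:35,r3:35
c16: CDB Mul1=245 | r0:Add2,r1:Mul2,r2:35,r3:35
c17: CDB Add2=21 | r0:21,r1:Mul2,r2:35,r3:35
c18: CDB Mul2=1225 | r0:21,r1:1225,r2:35,r3:35

STATUS = VALUE 21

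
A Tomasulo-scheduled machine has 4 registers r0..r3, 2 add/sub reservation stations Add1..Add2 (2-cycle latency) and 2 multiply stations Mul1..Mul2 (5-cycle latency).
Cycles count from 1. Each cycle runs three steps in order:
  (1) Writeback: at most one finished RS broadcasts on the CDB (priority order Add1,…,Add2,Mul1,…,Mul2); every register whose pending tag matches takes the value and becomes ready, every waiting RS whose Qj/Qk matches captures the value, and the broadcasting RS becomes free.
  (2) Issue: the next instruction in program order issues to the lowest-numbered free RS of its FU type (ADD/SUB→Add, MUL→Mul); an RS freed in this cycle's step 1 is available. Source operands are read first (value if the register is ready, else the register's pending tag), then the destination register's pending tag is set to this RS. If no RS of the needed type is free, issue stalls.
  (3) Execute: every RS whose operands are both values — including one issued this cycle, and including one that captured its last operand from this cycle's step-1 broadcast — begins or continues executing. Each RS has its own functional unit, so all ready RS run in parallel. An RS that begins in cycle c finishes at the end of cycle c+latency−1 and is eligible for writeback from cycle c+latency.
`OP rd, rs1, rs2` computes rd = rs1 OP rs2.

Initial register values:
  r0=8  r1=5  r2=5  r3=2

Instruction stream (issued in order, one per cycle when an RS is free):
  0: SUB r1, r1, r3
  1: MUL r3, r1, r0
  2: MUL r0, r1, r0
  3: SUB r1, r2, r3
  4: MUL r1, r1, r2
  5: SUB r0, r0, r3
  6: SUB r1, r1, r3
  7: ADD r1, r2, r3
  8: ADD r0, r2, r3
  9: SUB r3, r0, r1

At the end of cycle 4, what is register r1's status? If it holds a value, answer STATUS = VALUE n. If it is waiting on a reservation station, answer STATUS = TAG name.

c1: issue SUB r1<-Add1 | r0:8,r1:Add1,r2:5,r3:2
c2: issue MUL r3<-Mul1 | r0:8,r1:Add1,r2:5,r3:Mul1
c3: CDB Add1=3; issue MUL r0<-Mul2 | r0:Mul2,r1:3,r2:5,r3:Mul1
c4: issue SUB r1<-Add1 | r0:Mul2,r1:Add1,r2:5,r3:Mul1

STATUS = TAG Add1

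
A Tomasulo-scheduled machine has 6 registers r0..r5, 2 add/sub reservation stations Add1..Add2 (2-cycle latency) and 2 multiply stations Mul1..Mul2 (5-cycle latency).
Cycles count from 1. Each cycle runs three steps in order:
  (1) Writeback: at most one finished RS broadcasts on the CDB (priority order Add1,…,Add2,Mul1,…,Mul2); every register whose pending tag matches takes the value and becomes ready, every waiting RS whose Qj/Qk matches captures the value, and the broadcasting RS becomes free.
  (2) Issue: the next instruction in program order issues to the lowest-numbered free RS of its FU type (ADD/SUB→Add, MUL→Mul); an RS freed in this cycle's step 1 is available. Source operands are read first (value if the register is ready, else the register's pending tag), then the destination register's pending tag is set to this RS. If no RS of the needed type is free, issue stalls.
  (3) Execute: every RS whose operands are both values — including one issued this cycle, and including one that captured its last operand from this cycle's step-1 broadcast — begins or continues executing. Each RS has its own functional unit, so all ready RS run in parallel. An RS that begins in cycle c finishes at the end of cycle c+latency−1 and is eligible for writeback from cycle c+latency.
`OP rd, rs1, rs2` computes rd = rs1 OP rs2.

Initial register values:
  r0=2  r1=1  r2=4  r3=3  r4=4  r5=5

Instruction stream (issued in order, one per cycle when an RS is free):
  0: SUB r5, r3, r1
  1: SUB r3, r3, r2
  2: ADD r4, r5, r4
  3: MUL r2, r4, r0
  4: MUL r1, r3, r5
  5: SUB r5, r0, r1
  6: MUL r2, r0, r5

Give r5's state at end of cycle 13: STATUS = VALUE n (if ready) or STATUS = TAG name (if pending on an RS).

STATUS = VALUE 4

  c1: issue SUB r5<-Add1  regs: r0:2,r1:1,r2:4,r3:3,r4:4,r5:Add1
  c2: issue SUB r3<-Add2  regs: r0:2,r1:1,r2:4,r3:Add2,r4:4,r5:Add1
  c3: CDB Add1=2; issue ADD r4<-Add1  regs: r0:2,r1:1,r2:4,r3:Add2,r4:Add1,r5:2
  c4: CDB Add2=-1; issue MUL r2<-Mul1  regs: r0:2,r1:1,r2:Mul1,r3:-1,r4:Add1,r5:2
  c5: CDB Add1=6; issue MUL r1<-Mul2  regs: r0:2,r1:Mul2,r2:Mul1,r3:-1,r4:6,r5:2
  c6: issue SUB r5<-Add1  regs: r0:2,r1:Mul2,r2:Mul1,r3:-1,r4:6,r5:Add1
  c7: stall  regs: r0:2,r1:Mul2,r2:Mul1,r3:-1,r4:6,r5:Add1
  c8: stall  regs: r0:2,r1:Mul2,r2:Mul1,r3:-1,r4:6,r5:Add1
  c9: stall  regs: r0:2,r1:Mul2,r2:Mul1,r3:-1,r4:6,r5:Add1
  c10: CDB Mul1=12; issue MUL r2<-Mul1  regs: r0:2,r1:Mul2,r2:Mul1,r3:-1,r4:6,r5:Add1
  c11: CDB Mul2=-2  regs: r0:2,r1:-2,r2:Mul1,r3:-1,r4:6,r5:Add1
  c12: -  regs: r0:2,r1:-2,r2:Mul1,r3:-1,r4:6,r5:Add1
  c13: CDB Add1=4  regs: r0:2,r1:-2,r2:Mul1,r3:-1,r4:6,r5:4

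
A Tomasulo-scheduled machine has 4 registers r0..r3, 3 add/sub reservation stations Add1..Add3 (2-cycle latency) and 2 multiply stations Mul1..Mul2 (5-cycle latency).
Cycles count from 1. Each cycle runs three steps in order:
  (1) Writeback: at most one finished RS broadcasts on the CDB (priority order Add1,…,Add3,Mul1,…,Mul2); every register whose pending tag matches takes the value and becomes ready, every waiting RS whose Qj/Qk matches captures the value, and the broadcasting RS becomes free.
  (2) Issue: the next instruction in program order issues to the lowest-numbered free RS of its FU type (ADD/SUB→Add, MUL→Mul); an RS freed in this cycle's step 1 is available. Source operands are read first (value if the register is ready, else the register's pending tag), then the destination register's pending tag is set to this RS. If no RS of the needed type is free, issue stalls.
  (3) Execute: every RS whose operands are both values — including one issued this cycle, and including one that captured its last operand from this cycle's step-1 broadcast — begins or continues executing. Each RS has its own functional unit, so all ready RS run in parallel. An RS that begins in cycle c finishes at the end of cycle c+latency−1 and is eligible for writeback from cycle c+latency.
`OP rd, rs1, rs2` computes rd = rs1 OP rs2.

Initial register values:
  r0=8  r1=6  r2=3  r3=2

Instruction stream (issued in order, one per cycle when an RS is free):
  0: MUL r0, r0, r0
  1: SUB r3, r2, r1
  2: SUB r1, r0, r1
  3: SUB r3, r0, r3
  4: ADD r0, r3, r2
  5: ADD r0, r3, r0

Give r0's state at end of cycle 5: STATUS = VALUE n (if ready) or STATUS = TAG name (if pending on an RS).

STATUS = TAG Add3

c1: issue MUL r0<-Mul1 | r0:Mul1,r1:6,r2:3,r3:2
c2: issue SUB r3<-Add1 | r0:Mul1,r1:6,r2:3,r3:Add1
c3: issue SUB r1<-Add2 | r0:Mul1,r1:Add2,r2:3,r3:Add1
c4: CDB Add1=-3; issue SUB r3<-Add1 | r0:Mul1,r1:Add2,r2:3,r3:Add1
c5: issue ADD r0<-Add3 | r0:Add3,r1:Add2,r2:3,r3:Add1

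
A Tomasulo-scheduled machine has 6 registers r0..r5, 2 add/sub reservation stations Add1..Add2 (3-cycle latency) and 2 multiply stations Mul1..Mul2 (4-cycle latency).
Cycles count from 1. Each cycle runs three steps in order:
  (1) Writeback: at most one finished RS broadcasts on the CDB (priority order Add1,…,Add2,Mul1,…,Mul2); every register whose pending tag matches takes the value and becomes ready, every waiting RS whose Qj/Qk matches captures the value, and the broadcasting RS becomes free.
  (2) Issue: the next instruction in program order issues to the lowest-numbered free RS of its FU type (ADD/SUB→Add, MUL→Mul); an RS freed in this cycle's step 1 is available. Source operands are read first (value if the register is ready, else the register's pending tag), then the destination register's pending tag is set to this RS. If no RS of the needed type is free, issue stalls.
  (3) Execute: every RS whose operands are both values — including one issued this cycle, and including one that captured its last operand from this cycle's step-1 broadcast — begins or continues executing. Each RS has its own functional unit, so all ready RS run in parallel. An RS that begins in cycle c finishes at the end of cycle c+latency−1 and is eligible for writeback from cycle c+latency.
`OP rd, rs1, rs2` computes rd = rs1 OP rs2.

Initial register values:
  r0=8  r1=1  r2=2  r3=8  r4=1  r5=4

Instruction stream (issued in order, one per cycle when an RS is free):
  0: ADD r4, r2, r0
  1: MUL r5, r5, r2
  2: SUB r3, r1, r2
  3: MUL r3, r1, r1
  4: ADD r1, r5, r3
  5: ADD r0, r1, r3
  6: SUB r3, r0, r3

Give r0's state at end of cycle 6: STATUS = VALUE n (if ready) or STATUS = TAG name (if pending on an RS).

  c1: issue ADD r4<-Add1  regs: r0:8,r1:1,r2:2,r3:8,r4:Add1,r5:4
  c2: issue MUL r5<-Mul1  regs: r0:8,r1:1,r2:2,r3:8,r4:Add1,r5:Mul1
  c3: issue SUB r3<-Add2  regs: r0:8,r1:1,r2:2,r3:Add2,r4:Add1,r5:Mul1
  c4: CDB Add1=10; issue MUL r3<-Mul2  regs: r0:8,r1:1,r2:2,r3:Mul2,r4:10,r5:Mul1
  c5: issue ADD r1<-Add1  regs: r0:8,r1:Add1,r2:2,r3:Mul2,r4:10,r5:Mul1
  c6: CDB Add2=-1; issue ADD r0<-Add2  regs: r0:Add2,r1:Add1,r2:2,r3:Mul2,r4:10,r5:Mul1

STATUS = TAG Add2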